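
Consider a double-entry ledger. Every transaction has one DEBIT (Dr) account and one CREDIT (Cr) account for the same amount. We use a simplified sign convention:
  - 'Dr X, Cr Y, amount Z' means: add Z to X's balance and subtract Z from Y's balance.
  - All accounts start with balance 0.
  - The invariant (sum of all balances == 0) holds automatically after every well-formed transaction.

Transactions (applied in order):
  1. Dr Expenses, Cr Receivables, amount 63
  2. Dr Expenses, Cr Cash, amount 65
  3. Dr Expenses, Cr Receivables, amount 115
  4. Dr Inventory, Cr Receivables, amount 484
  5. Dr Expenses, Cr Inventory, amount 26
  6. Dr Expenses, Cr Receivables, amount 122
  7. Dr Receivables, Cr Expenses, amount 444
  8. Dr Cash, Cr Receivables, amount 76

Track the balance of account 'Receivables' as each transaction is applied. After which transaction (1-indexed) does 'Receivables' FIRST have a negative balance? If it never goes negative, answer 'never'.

After txn 1: Receivables=-63

Answer: 1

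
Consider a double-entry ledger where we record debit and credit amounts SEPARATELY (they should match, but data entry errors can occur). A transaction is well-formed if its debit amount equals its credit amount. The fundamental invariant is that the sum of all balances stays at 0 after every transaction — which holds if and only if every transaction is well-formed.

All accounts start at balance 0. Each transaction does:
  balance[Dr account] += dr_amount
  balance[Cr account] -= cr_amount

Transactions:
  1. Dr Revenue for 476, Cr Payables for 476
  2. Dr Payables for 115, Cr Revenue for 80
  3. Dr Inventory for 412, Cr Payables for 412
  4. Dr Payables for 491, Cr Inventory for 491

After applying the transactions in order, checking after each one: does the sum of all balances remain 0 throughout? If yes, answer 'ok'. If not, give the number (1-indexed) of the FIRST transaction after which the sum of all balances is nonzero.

After txn 1: dr=476 cr=476 sum_balances=0
After txn 2: dr=115 cr=80 sum_balances=35
After txn 3: dr=412 cr=412 sum_balances=35
After txn 4: dr=491 cr=491 sum_balances=35

Answer: 2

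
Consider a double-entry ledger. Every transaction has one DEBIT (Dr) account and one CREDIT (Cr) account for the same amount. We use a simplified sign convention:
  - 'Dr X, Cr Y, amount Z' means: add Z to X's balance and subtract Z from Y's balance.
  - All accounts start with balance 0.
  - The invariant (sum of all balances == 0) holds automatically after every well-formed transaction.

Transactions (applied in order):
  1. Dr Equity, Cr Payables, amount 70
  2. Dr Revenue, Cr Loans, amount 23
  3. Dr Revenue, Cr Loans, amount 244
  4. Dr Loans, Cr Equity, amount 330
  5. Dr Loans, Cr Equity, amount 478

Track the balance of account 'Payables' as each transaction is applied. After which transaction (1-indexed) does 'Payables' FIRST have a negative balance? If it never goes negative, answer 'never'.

After txn 1: Payables=-70

Answer: 1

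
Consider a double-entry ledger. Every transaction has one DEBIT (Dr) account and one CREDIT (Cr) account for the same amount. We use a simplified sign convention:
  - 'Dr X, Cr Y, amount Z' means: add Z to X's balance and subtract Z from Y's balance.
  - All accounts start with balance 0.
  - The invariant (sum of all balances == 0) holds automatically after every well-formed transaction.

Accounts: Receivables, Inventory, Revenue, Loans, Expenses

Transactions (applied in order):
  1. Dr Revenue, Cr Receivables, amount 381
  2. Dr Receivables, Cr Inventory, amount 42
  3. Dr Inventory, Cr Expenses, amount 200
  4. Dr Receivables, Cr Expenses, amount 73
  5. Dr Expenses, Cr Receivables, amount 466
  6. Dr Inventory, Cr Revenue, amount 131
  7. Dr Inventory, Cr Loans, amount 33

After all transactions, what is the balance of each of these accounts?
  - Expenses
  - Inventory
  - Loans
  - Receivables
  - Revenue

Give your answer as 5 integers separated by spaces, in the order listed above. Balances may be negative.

After txn 1 (Dr Revenue, Cr Receivables, amount 381): Receivables=-381 Revenue=381
After txn 2 (Dr Receivables, Cr Inventory, amount 42): Inventory=-42 Receivables=-339 Revenue=381
After txn 3 (Dr Inventory, Cr Expenses, amount 200): Expenses=-200 Inventory=158 Receivables=-339 Revenue=381
After txn 4 (Dr Receivables, Cr Expenses, amount 73): Expenses=-273 Inventory=158 Receivables=-266 Revenue=381
After txn 5 (Dr Expenses, Cr Receivables, amount 466): Expenses=193 Inventory=158 Receivables=-732 Revenue=381
After txn 6 (Dr Inventory, Cr Revenue, amount 131): Expenses=193 Inventory=289 Receivables=-732 Revenue=250
After txn 7 (Dr Inventory, Cr Loans, amount 33): Expenses=193 Inventory=322 Loans=-33 Receivables=-732 Revenue=250

Answer: 193 322 -33 -732 250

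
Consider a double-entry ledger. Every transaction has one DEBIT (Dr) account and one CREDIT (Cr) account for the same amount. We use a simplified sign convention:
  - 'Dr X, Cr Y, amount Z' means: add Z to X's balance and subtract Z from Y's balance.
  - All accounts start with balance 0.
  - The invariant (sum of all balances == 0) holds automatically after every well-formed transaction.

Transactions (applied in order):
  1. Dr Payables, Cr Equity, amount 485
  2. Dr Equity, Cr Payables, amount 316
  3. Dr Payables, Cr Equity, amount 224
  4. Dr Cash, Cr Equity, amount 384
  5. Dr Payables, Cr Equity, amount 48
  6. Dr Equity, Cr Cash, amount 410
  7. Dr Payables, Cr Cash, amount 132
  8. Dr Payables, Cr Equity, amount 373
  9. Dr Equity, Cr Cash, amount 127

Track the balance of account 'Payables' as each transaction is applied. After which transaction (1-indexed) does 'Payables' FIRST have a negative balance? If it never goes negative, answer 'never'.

Answer: never

Derivation:
After txn 1: Payables=485
After txn 2: Payables=169
After txn 3: Payables=393
After txn 4: Payables=393
After txn 5: Payables=441
After txn 6: Payables=441
After txn 7: Payables=573
After txn 8: Payables=946
After txn 9: Payables=946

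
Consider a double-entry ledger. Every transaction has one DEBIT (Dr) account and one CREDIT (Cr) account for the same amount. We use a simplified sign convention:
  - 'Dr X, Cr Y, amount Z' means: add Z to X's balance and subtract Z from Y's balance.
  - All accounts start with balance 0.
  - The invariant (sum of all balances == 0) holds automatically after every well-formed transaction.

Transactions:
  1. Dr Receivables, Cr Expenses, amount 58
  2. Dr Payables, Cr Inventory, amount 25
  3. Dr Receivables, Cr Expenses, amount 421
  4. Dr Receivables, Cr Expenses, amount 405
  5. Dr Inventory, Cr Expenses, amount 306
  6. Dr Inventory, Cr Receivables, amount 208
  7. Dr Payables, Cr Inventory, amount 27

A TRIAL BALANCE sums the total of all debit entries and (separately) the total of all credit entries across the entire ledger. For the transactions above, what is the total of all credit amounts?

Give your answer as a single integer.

Txn 1: credit+=58
Txn 2: credit+=25
Txn 3: credit+=421
Txn 4: credit+=405
Txn 5: credit+=306
Txn 6: credit+=208
Txn 7: credit+=27
Total credits = 1450

Answer: 1450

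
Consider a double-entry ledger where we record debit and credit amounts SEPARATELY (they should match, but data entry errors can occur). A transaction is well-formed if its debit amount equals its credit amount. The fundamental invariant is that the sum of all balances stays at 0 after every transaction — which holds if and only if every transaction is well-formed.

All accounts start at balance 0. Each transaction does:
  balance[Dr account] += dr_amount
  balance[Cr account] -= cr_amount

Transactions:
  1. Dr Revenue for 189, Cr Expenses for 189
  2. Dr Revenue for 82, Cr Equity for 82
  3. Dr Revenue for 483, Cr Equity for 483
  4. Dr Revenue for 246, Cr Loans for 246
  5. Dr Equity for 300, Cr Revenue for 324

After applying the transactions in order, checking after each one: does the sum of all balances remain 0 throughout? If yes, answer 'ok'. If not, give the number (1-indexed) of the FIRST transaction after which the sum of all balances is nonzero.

After txn 1: dr=189 cr=189 sum_balances=0
After txn 2: dr=82 cr=82 sum_balances=0
After txn 3: dr=483 cr=483 sum_balances=0
After txn 4: dr=246 cr=246 sum_balances=0
After txn 5: dr=300 cr=324 sum_balances=-24

Answer: 5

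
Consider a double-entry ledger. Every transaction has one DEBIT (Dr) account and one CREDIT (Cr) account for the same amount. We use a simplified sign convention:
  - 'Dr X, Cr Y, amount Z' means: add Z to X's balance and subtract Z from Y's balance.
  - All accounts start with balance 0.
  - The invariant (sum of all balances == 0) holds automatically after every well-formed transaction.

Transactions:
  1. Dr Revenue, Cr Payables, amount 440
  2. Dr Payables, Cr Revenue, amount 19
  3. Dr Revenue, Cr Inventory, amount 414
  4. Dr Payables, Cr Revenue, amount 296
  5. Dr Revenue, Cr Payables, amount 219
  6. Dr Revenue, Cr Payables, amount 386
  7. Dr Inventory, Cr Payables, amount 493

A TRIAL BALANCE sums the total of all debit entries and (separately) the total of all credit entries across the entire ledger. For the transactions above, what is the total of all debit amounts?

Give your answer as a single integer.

Txn 1: debit+=440
Txn 2: debit+=19
Txn 3: debit+=414
Txn 4: debit+=296
Txn 5: debit+=219
Txn 6: debit+=386
Txn 7: debit+=493
Total debits = 2267

Answer: 2267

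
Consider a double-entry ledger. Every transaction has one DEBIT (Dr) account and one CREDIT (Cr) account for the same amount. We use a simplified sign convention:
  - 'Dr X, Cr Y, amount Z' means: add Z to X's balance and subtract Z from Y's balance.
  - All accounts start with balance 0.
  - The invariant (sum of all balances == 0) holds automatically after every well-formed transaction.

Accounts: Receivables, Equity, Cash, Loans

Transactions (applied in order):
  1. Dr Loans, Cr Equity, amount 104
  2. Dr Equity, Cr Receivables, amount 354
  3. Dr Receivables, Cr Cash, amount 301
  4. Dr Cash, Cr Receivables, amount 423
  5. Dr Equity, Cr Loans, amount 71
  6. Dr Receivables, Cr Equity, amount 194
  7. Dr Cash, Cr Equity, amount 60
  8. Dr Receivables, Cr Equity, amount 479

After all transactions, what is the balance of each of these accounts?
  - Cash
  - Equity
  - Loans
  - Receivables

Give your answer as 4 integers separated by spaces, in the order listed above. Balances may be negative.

After txn 1 (Dr Loans, Cr Equity, amount 104): Equity=-104 Loans=104
After txn 2 (Dr Equity, Cr Receivables, amount 354): Equity=250 Loans=104 Receivables=-354
After txn 3 (Dr Receivables, Cr Cash, amount 301): Cash=-301 Equity=250 Loans=104 Receivables=-53
After txn 4 (Dr Cash, Cr Receivables, amount 423): Cash=122 Equity=250 Loans=104 Receivables=-476
After txn 5 (Dr Equity, Cr Loans, amount 71): Cash=122 Equity=321 Loans=33 Receivables=-476
After txn 6 (Dr Receivables, Cr Equity, amount 194): Cash=122 Equity=127 Loans=33 Receivables=-282
After txn 7 (Dr Cash, Cr Equity, amount 60): Cash=182 Equity=67 Loans=33 Receivables=-282
After txn 8 (Dr Receivables, Cr Equity, amount 479): Cash=182 Equity=-412 Loans=33 Receivables=197

Answer: 182 -412 33 197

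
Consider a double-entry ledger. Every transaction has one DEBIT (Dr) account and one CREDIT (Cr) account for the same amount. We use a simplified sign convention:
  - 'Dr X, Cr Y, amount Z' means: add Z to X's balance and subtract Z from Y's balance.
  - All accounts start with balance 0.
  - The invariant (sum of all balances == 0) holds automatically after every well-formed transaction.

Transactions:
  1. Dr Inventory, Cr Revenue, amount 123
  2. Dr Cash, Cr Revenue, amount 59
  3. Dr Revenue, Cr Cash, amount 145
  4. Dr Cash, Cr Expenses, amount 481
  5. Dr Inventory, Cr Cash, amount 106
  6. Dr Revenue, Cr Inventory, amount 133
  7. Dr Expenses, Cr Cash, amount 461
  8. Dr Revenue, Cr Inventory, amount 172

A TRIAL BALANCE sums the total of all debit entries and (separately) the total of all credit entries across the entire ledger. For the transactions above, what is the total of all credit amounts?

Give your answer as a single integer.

Answer: 1680

Derivation:
Txn 1: credit+=123
Txn 2: credit+=59
Txn 3: credit+=145
Txn 4: credit+=481
Txn 5: credit+=106
Txn 6: credit+=133
Txn 7: credit+=461
Txn 8: credit+=172
Total credits = 1680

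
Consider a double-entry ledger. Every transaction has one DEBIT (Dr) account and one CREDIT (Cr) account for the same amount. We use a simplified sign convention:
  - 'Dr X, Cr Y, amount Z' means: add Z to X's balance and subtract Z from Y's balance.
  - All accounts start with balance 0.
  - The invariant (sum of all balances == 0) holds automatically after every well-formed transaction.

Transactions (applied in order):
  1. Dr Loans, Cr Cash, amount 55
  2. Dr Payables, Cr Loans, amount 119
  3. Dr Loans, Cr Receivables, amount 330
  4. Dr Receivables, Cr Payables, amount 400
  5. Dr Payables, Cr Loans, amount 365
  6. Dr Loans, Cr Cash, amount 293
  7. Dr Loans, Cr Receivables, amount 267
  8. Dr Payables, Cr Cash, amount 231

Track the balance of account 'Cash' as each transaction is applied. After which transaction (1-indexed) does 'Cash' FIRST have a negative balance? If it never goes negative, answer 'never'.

Answer: 1

Derivation:
After txn 1: Cash=-55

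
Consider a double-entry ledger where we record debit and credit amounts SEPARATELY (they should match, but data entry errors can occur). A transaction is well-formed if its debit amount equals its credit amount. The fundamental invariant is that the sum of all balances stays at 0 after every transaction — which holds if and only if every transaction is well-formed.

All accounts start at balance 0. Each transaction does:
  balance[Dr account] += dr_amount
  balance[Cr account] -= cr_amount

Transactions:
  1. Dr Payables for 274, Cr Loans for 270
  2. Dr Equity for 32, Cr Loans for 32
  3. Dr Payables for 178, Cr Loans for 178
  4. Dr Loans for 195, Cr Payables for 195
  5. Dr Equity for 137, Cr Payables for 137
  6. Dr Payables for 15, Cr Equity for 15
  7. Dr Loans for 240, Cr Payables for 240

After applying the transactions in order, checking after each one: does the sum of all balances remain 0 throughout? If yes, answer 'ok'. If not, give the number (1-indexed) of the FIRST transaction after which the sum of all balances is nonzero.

Answer: 1

Derivation:
After txn 1: dr=274 cr=270 sum_balances=4
After txn 2: dr=32 cr=32 sum_balances=4
After txn 3: dr=178 cr=178 sum_balances=4
After txn 4: dr=195 cr=195 sum_balances=4
After txn 5: dr=137 cr=137 sum_balances=4
After txn 6: dr=15 cr=15 sum_balances=4
After txn 7: dr=240 cr=240 sum_balances=4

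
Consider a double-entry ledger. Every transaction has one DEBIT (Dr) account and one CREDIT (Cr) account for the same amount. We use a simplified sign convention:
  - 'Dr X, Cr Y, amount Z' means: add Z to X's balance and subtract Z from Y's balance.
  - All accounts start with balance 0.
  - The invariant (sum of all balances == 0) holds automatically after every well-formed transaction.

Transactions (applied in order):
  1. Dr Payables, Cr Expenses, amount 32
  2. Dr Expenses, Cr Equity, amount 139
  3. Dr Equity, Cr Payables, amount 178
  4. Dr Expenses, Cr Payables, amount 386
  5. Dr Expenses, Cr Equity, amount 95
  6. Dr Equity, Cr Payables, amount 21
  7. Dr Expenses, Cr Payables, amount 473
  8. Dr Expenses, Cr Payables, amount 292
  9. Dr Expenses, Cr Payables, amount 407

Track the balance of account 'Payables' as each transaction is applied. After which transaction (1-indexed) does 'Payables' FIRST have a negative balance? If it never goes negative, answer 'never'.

After txn 1: Payables=32
After txn 2: Payables=32
After txn 3: Payables=-146

Answer: 3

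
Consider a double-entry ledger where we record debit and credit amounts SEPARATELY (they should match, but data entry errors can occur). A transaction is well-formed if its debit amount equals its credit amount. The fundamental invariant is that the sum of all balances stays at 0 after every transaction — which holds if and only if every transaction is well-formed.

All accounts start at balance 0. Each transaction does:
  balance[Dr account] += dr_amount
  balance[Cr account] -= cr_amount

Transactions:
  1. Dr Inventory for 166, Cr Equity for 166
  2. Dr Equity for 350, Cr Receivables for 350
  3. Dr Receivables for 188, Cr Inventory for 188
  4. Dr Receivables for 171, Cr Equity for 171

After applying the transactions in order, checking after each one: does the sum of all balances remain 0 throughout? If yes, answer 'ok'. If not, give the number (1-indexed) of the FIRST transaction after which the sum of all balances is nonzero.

After txn 1: dr=166 cr=166 sum_balances=0
After txn 2: dr=350 cr=350 sum_balances=0
After txn 3: dr=188 cr=188 sum_balances=0
After txn 4: dr=171 cr=171 sum_balances=0

Answer: ok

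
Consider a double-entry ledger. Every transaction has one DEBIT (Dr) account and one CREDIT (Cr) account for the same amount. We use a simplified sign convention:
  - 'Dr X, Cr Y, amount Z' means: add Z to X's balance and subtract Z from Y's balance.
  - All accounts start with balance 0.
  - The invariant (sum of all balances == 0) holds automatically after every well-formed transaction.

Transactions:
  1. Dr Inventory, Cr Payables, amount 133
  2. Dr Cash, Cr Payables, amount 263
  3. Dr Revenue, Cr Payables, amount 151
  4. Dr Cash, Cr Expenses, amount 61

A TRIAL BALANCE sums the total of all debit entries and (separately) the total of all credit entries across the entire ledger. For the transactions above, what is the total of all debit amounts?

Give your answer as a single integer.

Txn 1: debit+=133
Txn 2: debit+=263
Txn 3: debit+=151
Txn 4: debit+=61
Total debits = 608

Answer: 608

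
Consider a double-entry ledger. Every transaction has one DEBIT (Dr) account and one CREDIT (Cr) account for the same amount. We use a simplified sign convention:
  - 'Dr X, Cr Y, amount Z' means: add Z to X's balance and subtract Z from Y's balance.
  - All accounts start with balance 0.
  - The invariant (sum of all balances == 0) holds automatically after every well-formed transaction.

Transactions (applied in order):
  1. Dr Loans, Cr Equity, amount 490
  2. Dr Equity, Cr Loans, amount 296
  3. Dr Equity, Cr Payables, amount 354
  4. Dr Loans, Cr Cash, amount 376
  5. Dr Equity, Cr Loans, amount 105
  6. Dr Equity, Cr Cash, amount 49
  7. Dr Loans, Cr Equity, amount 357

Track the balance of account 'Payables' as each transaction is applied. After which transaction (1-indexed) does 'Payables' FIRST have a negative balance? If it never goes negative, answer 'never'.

After txn 1: Payables=0
After txn 2: Payables=0
After txn 3: Payables=-354

Answer: 3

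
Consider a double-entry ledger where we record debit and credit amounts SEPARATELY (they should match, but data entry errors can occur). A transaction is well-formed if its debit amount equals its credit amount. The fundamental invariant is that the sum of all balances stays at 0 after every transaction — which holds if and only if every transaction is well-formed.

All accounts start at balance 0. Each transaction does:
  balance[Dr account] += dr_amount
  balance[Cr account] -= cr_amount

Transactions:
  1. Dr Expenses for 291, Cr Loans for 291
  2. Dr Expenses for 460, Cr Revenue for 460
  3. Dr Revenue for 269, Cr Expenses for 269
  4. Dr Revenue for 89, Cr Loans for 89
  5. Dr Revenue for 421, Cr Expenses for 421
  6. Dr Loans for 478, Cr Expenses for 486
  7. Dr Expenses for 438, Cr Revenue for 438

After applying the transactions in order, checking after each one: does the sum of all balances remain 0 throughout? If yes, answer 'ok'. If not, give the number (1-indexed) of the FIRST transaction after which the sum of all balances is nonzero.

Answer: 6

Derivation:
After txn 1: dr=291 cr=291 sum_balances=0
After txn 2: dr=460 cr=460 sum_balances=0
After txn 3: dr=269 cr=269 sum_balances=0
After txn 4: dr=89 cr=89 sum_balances=0
After txn 5: dr=421 cr=421 sum_balances=0
After txn 6: dr=478 cr=486 sum_balances=-8
After txn 7: dr=438 cr=438 sum_balances=-8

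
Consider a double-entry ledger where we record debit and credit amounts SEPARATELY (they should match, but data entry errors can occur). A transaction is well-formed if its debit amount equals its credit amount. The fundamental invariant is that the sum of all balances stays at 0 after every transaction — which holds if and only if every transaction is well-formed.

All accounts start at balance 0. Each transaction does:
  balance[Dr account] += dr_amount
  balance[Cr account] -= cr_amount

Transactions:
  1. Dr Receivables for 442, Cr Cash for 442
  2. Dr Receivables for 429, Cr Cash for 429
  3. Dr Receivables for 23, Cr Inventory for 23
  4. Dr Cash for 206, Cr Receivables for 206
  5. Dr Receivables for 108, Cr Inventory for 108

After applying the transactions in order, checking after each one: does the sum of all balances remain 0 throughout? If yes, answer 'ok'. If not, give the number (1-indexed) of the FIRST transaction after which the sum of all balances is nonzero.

After txn 1: dr=442 cr=442 sum_balances=0
After txn 2: dr=429 cr=429 sum_balances=0
After txn 3: dr=23 cr=23 sum_balances=0
After txn 4: dr=206 cr=206 sum_balances=0
After txn 5: dr=108 cr=108 sum_balances=0

Answer: ok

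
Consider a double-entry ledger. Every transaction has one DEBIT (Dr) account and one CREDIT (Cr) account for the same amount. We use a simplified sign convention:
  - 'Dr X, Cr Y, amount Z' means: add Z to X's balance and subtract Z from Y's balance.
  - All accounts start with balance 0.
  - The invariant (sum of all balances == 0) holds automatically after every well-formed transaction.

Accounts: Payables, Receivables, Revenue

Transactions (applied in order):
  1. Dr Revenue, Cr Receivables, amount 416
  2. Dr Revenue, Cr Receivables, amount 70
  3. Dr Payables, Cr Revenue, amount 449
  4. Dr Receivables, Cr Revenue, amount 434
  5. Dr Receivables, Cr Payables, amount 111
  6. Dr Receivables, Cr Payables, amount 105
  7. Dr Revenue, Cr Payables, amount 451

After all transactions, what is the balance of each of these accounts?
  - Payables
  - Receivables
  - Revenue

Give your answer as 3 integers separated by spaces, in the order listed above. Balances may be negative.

Answer: -218 164 54

Derivation:
After txn 1 (Dr Revenue, Cr Receivables, amount 416): Receivables=-416 Revenue=416
After txn 2 (Dr Revenue, Cr Receivables, amount 70): Receivables=-486 Revenue=486
After txn 3 (Dr Payables, Cr Revenue, amount 449): Payables=449 Receivables=-486 Revenue=37
After txn 4 (Dr Receivables, Cr Revenue, amount 434): Payables=449 Receivables=-52 Revenue=-397
After txn 5 (Dr Receivables, Cr Payables, amount 111): Payables=338 Receivables=59 Revenue=-397
After txn 6 (Dr Receivables, Cr Payables, amount 105): Payables=233 Receivables=164 Revenue=-397
After txn 7 (Dr Revenue, Cr Payables, amount 451): Payables=-218 Receivables=164 Revenue=54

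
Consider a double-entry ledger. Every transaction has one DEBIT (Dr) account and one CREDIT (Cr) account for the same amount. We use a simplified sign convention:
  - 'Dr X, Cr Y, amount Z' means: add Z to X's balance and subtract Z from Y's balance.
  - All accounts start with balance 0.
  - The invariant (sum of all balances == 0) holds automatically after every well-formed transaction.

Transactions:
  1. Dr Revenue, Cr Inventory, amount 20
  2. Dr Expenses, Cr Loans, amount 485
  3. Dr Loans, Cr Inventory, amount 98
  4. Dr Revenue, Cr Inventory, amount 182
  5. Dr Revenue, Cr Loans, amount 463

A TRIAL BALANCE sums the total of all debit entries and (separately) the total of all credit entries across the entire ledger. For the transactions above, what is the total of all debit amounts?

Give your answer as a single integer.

Answer: 1248

Derivation:
Txn 1: debit+=20
Txn 2: debit+=485
Txn 3: debit+=98
Txn 4: debit+=182
Txn 5: debit+=463
Total debits = 1248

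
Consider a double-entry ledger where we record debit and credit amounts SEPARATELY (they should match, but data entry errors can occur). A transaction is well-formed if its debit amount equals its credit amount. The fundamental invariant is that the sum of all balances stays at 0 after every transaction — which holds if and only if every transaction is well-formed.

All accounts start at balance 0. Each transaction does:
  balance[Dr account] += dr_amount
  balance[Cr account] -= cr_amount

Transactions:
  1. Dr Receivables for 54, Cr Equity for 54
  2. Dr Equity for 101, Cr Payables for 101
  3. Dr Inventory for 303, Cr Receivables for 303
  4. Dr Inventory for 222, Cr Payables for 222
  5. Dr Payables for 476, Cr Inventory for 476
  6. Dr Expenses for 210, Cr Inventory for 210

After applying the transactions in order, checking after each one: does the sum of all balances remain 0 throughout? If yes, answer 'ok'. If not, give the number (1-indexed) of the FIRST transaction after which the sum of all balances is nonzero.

After txn 1: dr=54 cr=54 sum_balances=0
After txn 2: dr=101 cr=101 sum_balances=0
After txn 3: dr=303 cr=303 sum_balances=0
After txn 4: dr=222 cr=222 sum_balances=0
After txn 5: dr=476 cr=476 sum_balances=0
After txn 6: dr=210 cr=210 sum_balances=0

Answer: ok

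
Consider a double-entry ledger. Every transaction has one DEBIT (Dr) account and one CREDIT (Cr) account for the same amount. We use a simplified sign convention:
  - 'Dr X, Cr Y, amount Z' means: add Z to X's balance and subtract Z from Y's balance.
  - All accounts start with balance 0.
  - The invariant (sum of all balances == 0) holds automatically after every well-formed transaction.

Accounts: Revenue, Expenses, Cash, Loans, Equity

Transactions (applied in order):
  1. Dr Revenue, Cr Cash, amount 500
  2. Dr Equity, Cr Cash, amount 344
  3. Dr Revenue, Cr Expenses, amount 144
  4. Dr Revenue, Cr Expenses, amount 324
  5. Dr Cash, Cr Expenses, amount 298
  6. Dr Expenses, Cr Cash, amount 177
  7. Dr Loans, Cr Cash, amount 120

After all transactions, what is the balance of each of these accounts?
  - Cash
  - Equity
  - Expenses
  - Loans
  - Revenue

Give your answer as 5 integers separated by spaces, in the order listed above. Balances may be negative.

After txn 1 (Dr Revenue, Cr Cash, amount 500): Cash=-500 Revenue=500
After txn 2 (Dr Equity, Cr Cash, amount 344): Cash=-844 Equity=344 Revenue=500
After txn 3 (Dr Revenue, Cr Expenses, amount 144): Cash=-844 Equity=344 Expenses=-144 Revenue=644
After txn 4 (Dr Revenue, Cr Expenses, amount 324): Cash=-844 Equity=344 Expenses=-468 Revenue=968
After txn 5 (Dr Cash, Cr Expenses, amount 298): Cash=-546 Equity=344 Expenses=-766 Revenue=968
After txn 6 (Dr Expenses, Cr Cash, amount 177): Cash=-723 Equity=344 Expenses=-589 Revenue=968
After txn 7 (Dr Loans, Cr Cash, amount 120): Cash=-843 Equity=344 Expenses=-589 Loans=120 Revenue=968

Answer: -843 344 -589 120 968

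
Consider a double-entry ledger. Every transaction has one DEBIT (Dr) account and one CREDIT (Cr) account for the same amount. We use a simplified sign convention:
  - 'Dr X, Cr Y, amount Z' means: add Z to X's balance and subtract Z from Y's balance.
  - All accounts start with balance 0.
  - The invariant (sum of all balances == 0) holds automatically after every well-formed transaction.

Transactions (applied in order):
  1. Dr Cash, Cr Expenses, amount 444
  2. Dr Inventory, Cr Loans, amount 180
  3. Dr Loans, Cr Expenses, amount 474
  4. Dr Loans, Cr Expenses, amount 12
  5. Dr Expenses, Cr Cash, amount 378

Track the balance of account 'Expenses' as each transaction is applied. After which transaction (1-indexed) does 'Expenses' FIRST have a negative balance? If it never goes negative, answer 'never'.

After txn 1: Expenses=-444

Answer: 1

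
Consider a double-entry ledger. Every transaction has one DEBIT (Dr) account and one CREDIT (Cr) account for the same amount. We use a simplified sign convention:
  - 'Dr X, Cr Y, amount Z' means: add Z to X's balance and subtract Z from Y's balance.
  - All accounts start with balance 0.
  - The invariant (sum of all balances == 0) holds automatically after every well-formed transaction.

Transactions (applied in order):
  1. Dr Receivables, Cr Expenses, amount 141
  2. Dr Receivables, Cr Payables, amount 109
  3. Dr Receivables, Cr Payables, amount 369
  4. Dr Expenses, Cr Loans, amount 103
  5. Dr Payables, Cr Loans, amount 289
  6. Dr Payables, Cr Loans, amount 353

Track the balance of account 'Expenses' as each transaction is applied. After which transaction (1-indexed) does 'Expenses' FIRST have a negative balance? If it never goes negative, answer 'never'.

After txn 1: Expenses=-141

Answer: 1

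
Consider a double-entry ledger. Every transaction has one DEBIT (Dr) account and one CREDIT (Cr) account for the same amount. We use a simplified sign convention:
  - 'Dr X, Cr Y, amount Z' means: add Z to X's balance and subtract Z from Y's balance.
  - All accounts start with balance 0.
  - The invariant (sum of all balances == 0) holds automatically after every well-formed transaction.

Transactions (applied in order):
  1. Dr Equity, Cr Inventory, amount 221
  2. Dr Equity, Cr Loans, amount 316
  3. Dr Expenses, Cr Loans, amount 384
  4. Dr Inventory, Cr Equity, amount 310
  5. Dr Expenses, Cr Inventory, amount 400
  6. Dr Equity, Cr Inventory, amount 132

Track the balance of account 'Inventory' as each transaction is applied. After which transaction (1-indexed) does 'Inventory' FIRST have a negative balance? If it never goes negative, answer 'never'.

Answer: 1

Derivation:
After txn 1: Inventory=-221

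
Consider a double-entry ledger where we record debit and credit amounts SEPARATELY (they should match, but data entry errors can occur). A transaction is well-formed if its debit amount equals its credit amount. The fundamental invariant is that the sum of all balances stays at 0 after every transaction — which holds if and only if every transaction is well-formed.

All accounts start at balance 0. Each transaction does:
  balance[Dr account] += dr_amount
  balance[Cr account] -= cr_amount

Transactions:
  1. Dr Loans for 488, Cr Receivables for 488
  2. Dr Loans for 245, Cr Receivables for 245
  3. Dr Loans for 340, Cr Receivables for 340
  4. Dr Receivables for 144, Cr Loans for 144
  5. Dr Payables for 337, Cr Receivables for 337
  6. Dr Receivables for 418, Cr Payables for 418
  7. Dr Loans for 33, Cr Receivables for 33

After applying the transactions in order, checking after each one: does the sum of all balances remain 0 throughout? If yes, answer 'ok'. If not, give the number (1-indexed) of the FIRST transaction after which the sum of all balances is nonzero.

After txn 1: dr=488 cr=488 sum_balances=0
After txn 2: dr=245 cr=245 sum_balances=0
After txn 3: dr=340 cr=340 sum_balances=0
After txn 4: dr=144 cr=144 sum_balances=0
After txn 5: dr=337 cr=337 sum_balances=0
After txn 6: dr=418 cr=418 sum_balances=0
After txn 7: dr=33 cr=33 sum_balances=0

Answer: ok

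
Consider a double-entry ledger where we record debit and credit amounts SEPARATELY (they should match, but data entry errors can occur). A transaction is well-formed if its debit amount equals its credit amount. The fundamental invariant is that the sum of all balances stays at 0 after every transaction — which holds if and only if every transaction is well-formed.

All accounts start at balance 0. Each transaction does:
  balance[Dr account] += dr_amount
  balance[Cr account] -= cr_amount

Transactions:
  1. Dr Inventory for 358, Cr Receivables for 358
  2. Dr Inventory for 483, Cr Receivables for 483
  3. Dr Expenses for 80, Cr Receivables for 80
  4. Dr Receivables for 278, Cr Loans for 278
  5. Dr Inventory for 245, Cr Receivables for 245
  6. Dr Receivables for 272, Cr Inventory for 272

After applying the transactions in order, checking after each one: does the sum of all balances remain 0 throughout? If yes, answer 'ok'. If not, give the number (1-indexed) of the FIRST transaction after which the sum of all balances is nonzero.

Answer: ok

Derivation:
After txn 1: dr=358 cr=358 sum_balances=0
After txn 2: dr=483 cr=483 sum_balances=0
After txn 3: dr=80 cr=80 sum_balances=0
After txn 4: dr=278 cr=278 sum_balances=0
After txn 5: dr=245 cr=245 sum_balances=0
After txn 6: dr=272 cr=272 sum_balances=0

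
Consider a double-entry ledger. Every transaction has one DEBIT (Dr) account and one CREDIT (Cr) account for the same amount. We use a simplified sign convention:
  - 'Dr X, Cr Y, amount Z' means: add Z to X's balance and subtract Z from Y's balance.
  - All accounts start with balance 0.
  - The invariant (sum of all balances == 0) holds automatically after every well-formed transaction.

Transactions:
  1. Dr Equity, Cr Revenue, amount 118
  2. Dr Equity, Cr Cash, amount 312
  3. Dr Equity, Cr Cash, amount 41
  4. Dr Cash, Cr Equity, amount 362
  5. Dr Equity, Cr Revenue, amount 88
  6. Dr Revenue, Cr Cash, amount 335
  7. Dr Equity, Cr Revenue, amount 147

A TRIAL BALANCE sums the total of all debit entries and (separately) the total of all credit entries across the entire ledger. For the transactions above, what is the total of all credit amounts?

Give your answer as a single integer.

Txn 1: credit+=118
Txn 2: credit+=312
Txn 3: credit+=41
Txn 4: credit+=362
Txn 5: credit+=88
Txn 6: credit+=335
Txn 7: credit+=147
Total credits = 1403

Answer: 1403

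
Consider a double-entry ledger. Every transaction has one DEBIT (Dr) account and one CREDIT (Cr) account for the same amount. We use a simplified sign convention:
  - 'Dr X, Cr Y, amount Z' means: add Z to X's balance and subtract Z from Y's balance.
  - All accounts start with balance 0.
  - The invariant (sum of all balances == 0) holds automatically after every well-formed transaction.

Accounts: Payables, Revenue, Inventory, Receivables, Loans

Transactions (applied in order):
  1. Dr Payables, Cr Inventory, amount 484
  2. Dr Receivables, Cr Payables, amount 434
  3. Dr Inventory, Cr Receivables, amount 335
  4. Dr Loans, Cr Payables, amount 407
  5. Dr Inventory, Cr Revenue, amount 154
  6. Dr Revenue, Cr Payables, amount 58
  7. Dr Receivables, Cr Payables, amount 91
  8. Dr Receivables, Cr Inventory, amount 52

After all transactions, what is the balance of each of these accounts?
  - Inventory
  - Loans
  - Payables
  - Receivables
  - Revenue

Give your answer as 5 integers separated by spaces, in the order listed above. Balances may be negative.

Answer: -47 407 -506 242 -96

Derivation:
After txn 1 (Dr Payables, Cr Inventory, amount 484): Inventory=-484 Payables=484
After txn 2 (Dr Receivables, Cr Payables, amount 434): Inventory=-484 Payables=50 Receivables=434
After txn 3 (Dr Inventory, Cr Receivables, amount 335): Inventory=-149 Payables=50 Receivables=99
After txn 4 (Dr Loans, Cr Payables, amount 407): Inventory=-149 Loans=407 Payables=-357 Receivables=99
After txn 5 (Dr Inventory, Cr Revenue, amount 154): Inventory=5 Loans=407 Payables=-357 Receivables=99 Revenue=-154
After txn 6 (Dr Revenue, Cr Payables, amount 58): Inventory=5 Loans=407 Payables=-415 Receivables=99 Revenue=-96
After txn 7 (Dr Receivables, Cr Payables, amount 91): Inventory=5 Loans=407 Payables=-506 Receivables=190 Revenue=-96
After txn 8 (Dr Receivables, Cr Inventory, amount 52): Inventory=-47 Loans=407 Payables=-506 Receivables=242 Revenue=-96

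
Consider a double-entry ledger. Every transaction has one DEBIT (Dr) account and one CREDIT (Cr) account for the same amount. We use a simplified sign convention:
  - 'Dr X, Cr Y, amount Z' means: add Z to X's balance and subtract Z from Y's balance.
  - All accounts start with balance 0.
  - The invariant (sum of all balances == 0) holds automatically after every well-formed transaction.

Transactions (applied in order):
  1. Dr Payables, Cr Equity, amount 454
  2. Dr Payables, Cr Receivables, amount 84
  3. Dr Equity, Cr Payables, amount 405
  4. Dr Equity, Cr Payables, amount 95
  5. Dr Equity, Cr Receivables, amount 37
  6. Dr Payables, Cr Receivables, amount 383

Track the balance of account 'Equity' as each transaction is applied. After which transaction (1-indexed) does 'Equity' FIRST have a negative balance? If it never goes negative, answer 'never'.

Answer: 1

Derivation:
After txn 1: Equity=-454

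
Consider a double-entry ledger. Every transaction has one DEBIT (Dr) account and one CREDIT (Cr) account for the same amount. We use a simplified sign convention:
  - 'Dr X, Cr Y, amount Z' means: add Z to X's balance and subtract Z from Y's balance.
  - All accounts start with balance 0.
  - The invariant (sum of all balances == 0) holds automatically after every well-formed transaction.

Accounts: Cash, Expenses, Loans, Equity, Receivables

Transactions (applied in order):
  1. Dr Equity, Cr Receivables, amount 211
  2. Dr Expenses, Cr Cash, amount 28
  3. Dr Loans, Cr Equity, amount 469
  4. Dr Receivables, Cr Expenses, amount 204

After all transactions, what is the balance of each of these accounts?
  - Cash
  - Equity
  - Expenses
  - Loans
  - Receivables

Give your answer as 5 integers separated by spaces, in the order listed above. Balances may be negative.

Answer: -28 -258 -176 469 -7

Derivation:
After txn 1 (Dr Equity, Cr Receivables, amount 211): Equity=211 Receivables=-211
After txn 2 (Dr Expenses, Cr Cash, amount 28): Cash=-28 Equity=211 Expenses=28 Receivables=-211
After txn 3 (Dr Loans, Cr Equity, amount 469): Cash=-28 Equity=-258 Expenses=28 Loans=469 Receivables=-211
After txn 4 (Dr Receivables, Cr Expenses, amount 204): Cash=-28 Equity=-258 Expenses=-176 Loans=469 Receivables=-7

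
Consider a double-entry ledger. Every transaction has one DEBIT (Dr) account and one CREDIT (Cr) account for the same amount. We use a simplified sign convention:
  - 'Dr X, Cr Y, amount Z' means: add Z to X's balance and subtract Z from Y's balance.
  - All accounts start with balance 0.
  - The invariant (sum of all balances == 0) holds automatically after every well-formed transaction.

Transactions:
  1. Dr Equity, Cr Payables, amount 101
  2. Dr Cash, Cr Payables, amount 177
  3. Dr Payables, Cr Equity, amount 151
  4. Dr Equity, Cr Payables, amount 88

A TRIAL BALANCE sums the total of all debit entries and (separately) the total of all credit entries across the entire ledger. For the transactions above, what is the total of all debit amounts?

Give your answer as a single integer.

Answer: 517

Derivation:
Txn 1: debit+=101
Txn 2: debit+=177
Txn 3: debit+=151
Txn 4: debit+=88
Total debits = 517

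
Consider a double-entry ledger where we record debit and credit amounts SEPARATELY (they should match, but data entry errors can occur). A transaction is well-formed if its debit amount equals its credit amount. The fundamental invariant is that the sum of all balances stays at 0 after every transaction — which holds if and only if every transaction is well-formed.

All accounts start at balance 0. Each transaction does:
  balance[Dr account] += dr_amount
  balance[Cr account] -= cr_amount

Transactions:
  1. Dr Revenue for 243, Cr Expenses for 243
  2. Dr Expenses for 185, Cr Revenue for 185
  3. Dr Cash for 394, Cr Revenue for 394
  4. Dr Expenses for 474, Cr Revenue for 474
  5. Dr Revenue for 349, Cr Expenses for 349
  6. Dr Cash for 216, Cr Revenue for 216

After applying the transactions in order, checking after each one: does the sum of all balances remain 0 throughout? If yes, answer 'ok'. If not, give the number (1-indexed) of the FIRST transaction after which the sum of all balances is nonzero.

After txn 1: dr=243 cr=243 sum_balances=0
After txn 2: dr=185 cr=185 sum_balances=0
After txn 3: dr=394 cr=394 sum_balances=0
After txn 4: dr=474 cr=474 sum_balances=0
After txn 5: dr=349 cr=349 sum_balances=0
After txn 6: dr=216 cr=216 sum_balances=0

Answer: ok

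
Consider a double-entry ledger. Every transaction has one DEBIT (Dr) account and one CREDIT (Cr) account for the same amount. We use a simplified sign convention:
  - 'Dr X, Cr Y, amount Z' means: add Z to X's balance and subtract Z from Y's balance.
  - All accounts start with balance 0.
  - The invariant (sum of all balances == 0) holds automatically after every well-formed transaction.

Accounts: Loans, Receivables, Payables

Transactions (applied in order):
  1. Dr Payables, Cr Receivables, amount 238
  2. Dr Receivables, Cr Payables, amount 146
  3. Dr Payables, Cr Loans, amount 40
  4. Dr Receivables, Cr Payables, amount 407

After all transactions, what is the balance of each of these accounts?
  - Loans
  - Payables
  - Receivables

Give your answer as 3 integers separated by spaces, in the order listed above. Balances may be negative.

Answer: -40 -275 315

Derivation:
After txn 1 (Dr Payables, Cr Receivables, amount 238): Payables=238 Receivables=-238
After txn 2 (Dr Receivables, Cr Payables, amount 146): Payables=92 Receivables=-92
After txn 3 (Dr Payables, Cr Loans, amount 40): Loans=-40 Payables=132 Receivables=-92
After txn 4 (Dr Receivables, Cr Payables, amount 407): Loans=-40 Payables=-275 Receivables=315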